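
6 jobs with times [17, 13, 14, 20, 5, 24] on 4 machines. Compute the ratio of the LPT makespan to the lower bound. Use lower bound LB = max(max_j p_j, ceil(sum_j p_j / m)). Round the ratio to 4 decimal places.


LPT order: [24, 20, 17, 14, 13, 5]
Machine loads after assignment: [24, 20, 22, 27]
LPT makespan = 27
Lower bound = max(max_job, ceil(total/4)) = max(24, 24) = 24
Ratio = 27 / 24 = 1.125

1.125


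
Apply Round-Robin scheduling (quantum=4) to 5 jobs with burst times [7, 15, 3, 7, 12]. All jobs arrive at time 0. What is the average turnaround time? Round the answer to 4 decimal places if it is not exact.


Time quantum = 4
Execution trace:
  J1 runs 4 units, time = 4
  J2 runs 4 units, time = 8
  J3 runs 3 units, time = 11
  J4 runs 4 units, time = 15
  J5 runs 4 units, time = 19
  J1 runs 3 units, time = 22
  J2 runs 4 units, time = 26
  J4 runs 3 units, time = 29
  J5 runs 4 units, time = 33
  J2 runs 4 units, time = 37
  J5 runs 4 units, time = 41
  J2 runs 3 units, time = 44
Finish times: [22, 44, 11, 29, 41]
Average turnaround = 147/5 = 29.4

29.4


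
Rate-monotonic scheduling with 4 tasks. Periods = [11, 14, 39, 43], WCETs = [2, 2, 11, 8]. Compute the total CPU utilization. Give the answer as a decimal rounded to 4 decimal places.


Compute individual utilizations (exact fractions):
  Task 1: C/T = 2/11 (approx. 0.1818)
  Task 2: C/T = 2/14 = 1/7 (approx. 0.1429)
  Task 3: C/T = 11/39 (approx. 0.2821)
  Task 4: C/T = 8/43 (approx. 0.186)
Total utilization U = 2/11 + 1/7 + 11/39 + 8/43 = 102370/129129
Rounded to 4 decimal places: U = 0.7928
RM (Liu & Layland) bound for 4 tasks = 0.756828; compare with U = 102370/129129 (approx. 0.792773)
bound < U <= 1, so the RM sufficient condition is not met (inconclusive; an exact test such as response-time analysis is needed).

0.7928


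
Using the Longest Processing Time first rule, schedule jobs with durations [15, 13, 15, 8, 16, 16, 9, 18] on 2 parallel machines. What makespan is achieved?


Sort jobs in decreasing order (LPT): [18, 16, 16, 15, 15, 13, 9, 8]
Assign each job to the least loaded machine:
  Machine 1: jobs [18, 15, 13, 9], load = 55
  Machine 2: jobs [16, 16, 15, 8], load = 55
Makespan = max load = 55

55


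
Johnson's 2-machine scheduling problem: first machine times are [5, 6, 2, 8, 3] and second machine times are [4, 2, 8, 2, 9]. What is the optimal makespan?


Apply Johnson's rule:
  Group 1 (a <= b): [(3, 2, 8), (5, 3, 9)]
  Group 2 (a > b): [(1, 5, 4), (2, 6, 2), (4, 8, 2)]
Optimal job order: [3, 5, 1, 2, 4]
Schedule:
  Job 3: M1 done at 2, M2 done at 10
  Job 5: M1 done at 5, M2 done at 19
  Job 1: M1 done at 10, M2 done at 23
  Job 2: M1 done at 16, M2 done at 25
  Job 4: M1 done at 24, M2 done at 27
Makespan = 27

27


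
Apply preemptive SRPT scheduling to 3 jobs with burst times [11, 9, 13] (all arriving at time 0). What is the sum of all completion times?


Since all jobs arrive at t=0, SRPT equals SPT ordering.
SPT order: [9, 11, 13]
Completion times:
  Job 1: p=9, C=9
  Job 2: p=11, C=20
  Job 3: p=13, C=33
Total completion time = 9 + 20 + 33 = 62

62


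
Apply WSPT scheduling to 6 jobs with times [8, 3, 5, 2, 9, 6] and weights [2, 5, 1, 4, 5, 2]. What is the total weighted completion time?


Compute p/w ratios and sort ascending (WSPT): [(2, 4), (3, 5), (9, 5), (6, 2), (8, 2), (5, 1)]
Compute weighted completion times:
  Job (p=2,w=4): C=2, w*C=4*2=8
  Job (p=3,w=5): C=5, w*C=5*5=25
  Job (p=9,w=5): C=14, w*C=5*14=70
  Job (p=6,w=2): C=20, w*C=2*20=40
  Job (p=8,w=2): C=28, w*C=2*28=56
  Job (p=5,w=1): C=33, w*C=1*33=33
Total weighted completion time = 232

232


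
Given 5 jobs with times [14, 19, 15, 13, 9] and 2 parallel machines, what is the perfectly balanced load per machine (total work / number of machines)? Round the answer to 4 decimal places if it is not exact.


Total processing time = 14 + 19 + 15 + 13 + 9 = 70
Number of machines = 2
Ideal balanced load = 70 / 2 = 35.0

35.0


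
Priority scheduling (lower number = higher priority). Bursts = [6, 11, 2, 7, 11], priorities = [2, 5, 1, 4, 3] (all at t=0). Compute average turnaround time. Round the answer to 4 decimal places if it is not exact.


Sort by priority (ascending = highest first):
Order: [(1, 2), (2, 6), (3, 11), (4, 7), (5, 11)]
Completion times:
  Priority 1, burst=2, C=2
  Priority 2, burst=6, C=8
  Priority 3, burst=11, C=19
  Priority 4, burst=7, C=26
  Priority 5, burst=11, C=37
Average turnaround = 92/5 = 18.4

18.4


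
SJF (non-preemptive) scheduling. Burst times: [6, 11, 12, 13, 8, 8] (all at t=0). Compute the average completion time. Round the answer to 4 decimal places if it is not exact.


SJF order (ascending): [6, 8, 8, 11, 12, 13]
Completion times:
  Job 1: burst=6, C=6
  Job 2: burst=8, C=14
  Job 3: burst=8, C=22
  Job 4: burst=11, C=33
  Job 5: burst=12, C=45
  Job 6: burst=13, C=58
Average completion = 178/6 = 29.6667

29.6667


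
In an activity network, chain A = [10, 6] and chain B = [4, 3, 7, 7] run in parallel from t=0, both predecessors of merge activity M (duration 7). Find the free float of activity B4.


ES(B4) = sum of predecessors on chain B = 14
EF(B4) = ES + duration = 14 + 7 = 21
Successor of B4 is M. ES(M) = max(sum(A), sum(B)) = max(16, 21) = 21
Free float = ES(successor) - EF(current) = 21 - 21 = 0

0


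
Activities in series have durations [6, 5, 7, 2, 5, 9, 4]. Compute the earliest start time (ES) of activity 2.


Activity 2 starts after activities 1 through 1 complete.
Predecessor durations: [6]
ES = 6 = 6

6


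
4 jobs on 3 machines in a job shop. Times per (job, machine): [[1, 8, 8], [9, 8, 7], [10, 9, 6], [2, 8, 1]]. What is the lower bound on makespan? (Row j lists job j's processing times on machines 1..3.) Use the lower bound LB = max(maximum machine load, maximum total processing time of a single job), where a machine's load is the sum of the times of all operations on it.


Machine loads:
  Machine 1: 1 + 9 + 10 + 2 = 22
  Machine 2: 8 + 8 + 9 + 8 = 33
  Machine 3: 8 + 7 + 6 + 1 = 22
Max machine load = 33
Job totals:
  Job 1: 17
  Job 2: 24
  Job 3: 25
  Job 4: 11
Max job total = 25
Lower bound = max(33, 25) = 33

33


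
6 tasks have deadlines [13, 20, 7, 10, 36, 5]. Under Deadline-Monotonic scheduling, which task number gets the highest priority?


Sort tasks by relative deadline (ascending):
  Task 6: deadline = 5
  Task 3: deadline = 7
  Task 4: deadline = 10
  Task 1: deadline = 13
  Task 2: deadline = 20
  Task 5: deadline = 36
Priority order (highest first): [6, 3, 4, 1, 2, 5]
Highest priority task = 6

6


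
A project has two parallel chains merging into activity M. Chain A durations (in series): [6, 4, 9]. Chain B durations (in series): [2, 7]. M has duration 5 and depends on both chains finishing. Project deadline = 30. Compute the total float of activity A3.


Forward pass: ES(A3) = sum of predecessors on chain A = 10
EF = ES + duration = 10 + 9 = 19
Backward pass: LF(M) = deadline = 30; LS(M) = 30 - 5 = 25
LF(A3) = LS(M) - sum(successors on chain A) = 25 - 0 = 25
LS = LF - duration = 25 - 9 = 16
Total float = LS - ES = 16 - 10 = 6

6


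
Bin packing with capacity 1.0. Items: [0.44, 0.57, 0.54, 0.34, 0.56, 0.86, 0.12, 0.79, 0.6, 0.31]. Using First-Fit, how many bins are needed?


Place items sequentially using First-Fit:
  Item 0.44 -> new Bin 1
  Item 0.57 -> new Bin 2
  Item 0.54 -> Bin 1 (now 0.98)
  Item 0.34 -> Bin 2 (now 0.91)
  Item 0.56 -> new Bin 3
  Item 0.86 -> new Bin 4
  Item 0.12 -> Bin 3 (now 0.68)
  Item 0.79 -> new Bin 5
  Item 0.6 -> new Bin 6
  Item 0.31 -> Bin 3 (now 0.99)
Total bins used = 6

6


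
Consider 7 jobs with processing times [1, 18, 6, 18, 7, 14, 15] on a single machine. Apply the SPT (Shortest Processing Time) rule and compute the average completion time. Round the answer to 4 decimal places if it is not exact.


Sort jobs by processing time (SPT order): [1, 6, 7, 14, 15, 18, 18]
Compute completion times sequentially:
  Job 1: processing = 1, completes at 1
  Job 2: processing = 6, completes at 7
  Job 3: processing = 7, completes at 14
  Job 4: processing = 14, completes at 28
  Job 5: processing = 15, completes at 43
  Job 6: processing = 18, completes at 61
  Job 7: processing = 18, completes at 79
Sum of completion times = 233
Average completion time = 233/7 = 33.2857

33.2857


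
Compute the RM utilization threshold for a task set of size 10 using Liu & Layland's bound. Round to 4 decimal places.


Compute 2^(1/10) = 1.0717734625
Subtract 1: 1.0717734625 - 1 = 0.0717734625
Multiply by n: 10 * 0.0717734625 = 0.7177346250
Round to 4 dp: 0.7177

0.7177


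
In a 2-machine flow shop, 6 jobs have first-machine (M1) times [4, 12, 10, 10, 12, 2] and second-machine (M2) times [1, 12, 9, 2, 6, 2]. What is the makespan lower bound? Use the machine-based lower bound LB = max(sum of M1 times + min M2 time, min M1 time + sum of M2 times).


LB1 = sum(M1 times) + min(M2 times) = 50 + 1 = 51
LB2 = min(M1 times) + sum(M2 times) = 2 + 32 = 34
Lower bound = max(LB1, LB2) = max(51, 34) = 51

51


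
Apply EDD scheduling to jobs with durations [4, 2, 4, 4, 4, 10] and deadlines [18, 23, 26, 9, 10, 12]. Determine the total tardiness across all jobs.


Sort by due date (EDD order): [(4, 9), (4, 10), (10, 12), (4, 18), (2, 23), (4, 26)]
Compute completion times and tardiness:
  Job 1: p=4, d=9, C=4, tardiness=max(0,4-9)=0
  Job 2: p=4, d=10, C=8, tardiness=max(0,8-10)=0
  Job 3: p=10, d=12, C=18, tardiness=max(0,18-12)=6
  Job 4: p=4, d=18, C=22, tardiness=max(0,22-18)=4
  Job 5: p=2, d=23, C=24, tardiness=max(0,24-23)=1
  Job 6: p=4, d=26, C=28, tardiness=max(0,28-26)=2
Total tardiness = 13

13


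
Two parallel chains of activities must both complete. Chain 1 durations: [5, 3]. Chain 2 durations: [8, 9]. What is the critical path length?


Path A total = 5 + 3 = 8
Path B total = 8 + 9 = 17
Critical path = longest path = max(8, 17) = 17

17


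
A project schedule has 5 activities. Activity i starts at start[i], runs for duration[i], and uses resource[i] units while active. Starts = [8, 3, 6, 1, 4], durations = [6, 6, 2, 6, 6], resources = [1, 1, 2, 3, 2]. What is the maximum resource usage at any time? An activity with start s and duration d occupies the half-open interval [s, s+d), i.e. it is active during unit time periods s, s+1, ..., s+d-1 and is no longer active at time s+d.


Each activity i is active on [start_i, start_i + duration_i).
Compute total resource usage per time slot:
  t=0: active resources = [], total = 0
  t=1: active resources = [3], total = 3
  t=2: active resources = [3], total = 3
  t=3: active resources = [1, 3], total = 4
  t=4: active resources = [1, 3, 2], total = 6
  t=5: active resources = [1, 3, 2], total = 6
  t=6: active resources = [1, 2, 3, 2], total = 8
  t=7: active resources = [1, 2, 2], total = 5
  t=8: active resources = [1, 1, 2], total = 4
  t=9: active resources = [1, 2], total = 3
  t=10: active resources = [1], total = 1
  t=11: active resources = [1], total = 1
  t=12: active resources = [1], total = 1
  t=13: active resources = [1], total = 1
Peak resource demand = 8

8


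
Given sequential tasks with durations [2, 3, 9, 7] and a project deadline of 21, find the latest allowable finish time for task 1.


LF(activity 1) = deadline - sum of successor durations
Successors: activities 2 through 4 with durations [3, 9, 7]
Sum of successor durations = 19
LF = 21 - 19 = 2

2


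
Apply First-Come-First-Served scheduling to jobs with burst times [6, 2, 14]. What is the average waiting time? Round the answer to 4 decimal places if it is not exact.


FCFS order (as given): [6, 2, 14]
Waiting times:
  Job 1: wait = 0
  Job 2: wait = 6
  Job 3: wait = 8
Sum of waiting times = 14
Average waiting time = 14/3 = 4.6667

4.6667


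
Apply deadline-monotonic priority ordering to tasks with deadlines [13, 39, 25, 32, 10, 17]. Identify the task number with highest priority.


Sort tasks by relative deadline (ascending):
  Task 5: deadline = 10
  Task 1: deadline = 13
  Task 6: deadline = 17
  Task 3: deadline = 25
  Task 4: deadline = 32
  Task 2: deadline = 39
Priority order (highest first): [5, 1, 6, 3, 4, 2]
Highest priority task = 5

5


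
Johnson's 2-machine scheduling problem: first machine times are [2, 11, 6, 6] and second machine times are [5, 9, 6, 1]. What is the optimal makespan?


Apply Johnson's rule:
  Group 1 (a <= b): [(1, 2, 5), (3, 6, 6)]
  Group 2 (a > b): [(2, 11, 9), (4, 6, 1)]
Optimal job order: [1, 3, 2, 4]
Schedule:
  Job 1: M1 done at 2, M2 done at 7
  Job 3: M1 done at 8, M2 done at 14
  Job 2: M1 done at 19, M2 done at 28
  Job 4: M1 done at 25, M2 done at 29
Makespan = 29

29


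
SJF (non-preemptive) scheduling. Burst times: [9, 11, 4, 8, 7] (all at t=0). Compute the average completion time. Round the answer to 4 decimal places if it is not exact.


SJF order (ascending): [4, 7, 8, 9, 11]
Completion times:
  Job 1: burst=4, C=4
  Job 2: burst=7, C=11
  Job 3: burst=8, C=19
  Job 4: burst=9, C=28
  Job 5: burst=11, C=39
Average completion = 101/5 = 20.2

20.2


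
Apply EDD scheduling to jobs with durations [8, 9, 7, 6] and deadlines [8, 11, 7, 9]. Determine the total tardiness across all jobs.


Sort by due date (EDD order): [(7, 7), (8, 8), (6, 9), (9, 11)]
Compute completion times and tardiness:
  Job 1: p=7, d=7, C=7, tardiness=max(0,7-7)=0
  Job 2: p=8, d=8, C=15, tardiness=max(0,15-8)=7
  Job 3: p=6, d=9, C=21, tardiness=max(0,21-9)=12
  Job 4: p=9, d=11, C=30, tardiness=max(0,30-11)=19
Total tardiness = 38

38


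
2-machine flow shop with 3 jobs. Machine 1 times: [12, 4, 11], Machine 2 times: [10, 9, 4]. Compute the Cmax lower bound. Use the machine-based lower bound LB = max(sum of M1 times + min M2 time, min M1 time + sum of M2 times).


LB1 = sum(M1 times) + min(M2 times) = 27 + 4 = 31
LB2 = min(M1 times) + sum(M2 times) = 4 + 23 = 27
Lower bound = max(LB1, LB2) = max(31, 27) = 31

31


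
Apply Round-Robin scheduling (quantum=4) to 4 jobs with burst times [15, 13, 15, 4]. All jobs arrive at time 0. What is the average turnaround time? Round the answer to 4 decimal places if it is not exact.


Time quantum = 4
Execution trace:
  J1 runs 4 units, time = 4
  J2 runs 4 units, time = 8
  J3 runs 4 units, time = 12
  J4 runs 4 units, time = 16
  J1 runs 4 units, time = 20
  J2 runs 4 units, time = 24
  J3 runs 4 units, time = 28
  J1 runs 4 units, time = 32
  J2 runs 4 units, time = 36
  J3 runs 4 units, time = 40
  J1 runs 3 units, time = 43
  J2 runs 1 units, time = 44
  J3 runs 3 units, time = 47
Finish times: [43, 44, 47, 16]
Average turnaround = 150/4 = 37.5

37.5


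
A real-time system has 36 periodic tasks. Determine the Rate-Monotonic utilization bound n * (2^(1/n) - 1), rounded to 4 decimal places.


Compute 2^(1/36) = 1.0194406437
Subtract 1: 1.0194406437 - 1 = 0.0194406437
Multiply by n: 36 * 0.0194406437 = 0.6998631732
Round to 4 dp: 0.6999

0.6999


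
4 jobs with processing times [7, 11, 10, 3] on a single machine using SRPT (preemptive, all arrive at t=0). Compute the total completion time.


Since all jobs arrive at t=0, SRPT equals SPT ordering.
SPT order: [3, 7, 10, 11]
Completion times:
  Job 1: p=3, C=3
  Job 2: p=7, C=10
  Job 3: p=10, C=20
  Job 4: p=11, C=31
Total completion time = 3 + 10 + 20 + 31 = 64

64


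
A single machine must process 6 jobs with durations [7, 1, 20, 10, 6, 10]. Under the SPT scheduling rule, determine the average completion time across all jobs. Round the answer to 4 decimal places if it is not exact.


Sort jobs by processing time (SPT order): [1, 6, 7, 10, 10, 20]
Compute completion times sequentially:
  Job 1: processing = 1, completes at 1
  Job 2: processing = 6, completes at 7
  Job 3: processing = 7, completes at 14
  Job 4: processing = 10, completes at 24
  Job 5: processing = 10, completes at 34
  Job 6: processing = 20, completes at 54
Sum of completion times = 134
Average completion time = 134/6 = 22.3333

22.3333


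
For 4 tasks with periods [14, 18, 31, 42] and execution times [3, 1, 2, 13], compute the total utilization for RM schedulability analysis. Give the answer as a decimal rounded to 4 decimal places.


Compute individual utilizations (exact fractions):
  Task 1: C/T = 3/14 (approx. 0.2143)
  Task 2: C/T = 1/18 (approx. 0.0556)
  Task 3: C/T = 2/31 (approx. 0.0645)
  Task 4: C/T = 13/42 (approx. 0.3095)
Total utilization U = 3/14 + 1/18 + 2/31 + 13/42 = 2515/3906
Rounded to 4 decimal places: U = 0.6439
RM (Liu & Layland) bound for 4 tasks = 0.756828; compare with U = 2515/3906 (approx. 0.643881)
U <= bound, so schedulable by RM sufficient condition.

0.6439


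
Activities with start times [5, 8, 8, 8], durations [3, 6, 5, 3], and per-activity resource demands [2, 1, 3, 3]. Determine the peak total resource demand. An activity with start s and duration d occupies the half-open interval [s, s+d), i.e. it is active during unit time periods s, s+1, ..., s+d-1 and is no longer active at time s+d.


Each activity i is active on [start_i, start_i + duration_i).
Compute total resource usage per time slot:
  t=0: active resources = [], total = 0
  t=1: active resources = [], total = 0
  t=2: active resources = [], total = 0
  t=3: active resources = [], total = 0
  t=4: active resources = [], total = 0
  t=5: active resources = [2], total = 2
  t=6: active resources = [2], total = 2
  t=7: active resources = [2], total = 2
  t=8: active resources = [1, 3, 3], total = 7
  t=9: active resources = [1, 3, 3], total = 7
  t=10: active resources = [1, 3, 3], total = 7
  t=11: active resources = [1, 3], total = 4
  t=12: active resources = [1, 3], total = 4
  t=13: active resources = [1], total = 1
Peak resource demand = 7

7


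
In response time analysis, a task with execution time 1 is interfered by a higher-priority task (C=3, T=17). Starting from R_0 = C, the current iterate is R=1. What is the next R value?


R_next = C + ceil(R_prev / T_hp) * C_hp
ceil(1 / 17) = ceil(0.0588) = 1
Interference = 1 * 3 = 3
R_next = 1 + 3 = 4

4


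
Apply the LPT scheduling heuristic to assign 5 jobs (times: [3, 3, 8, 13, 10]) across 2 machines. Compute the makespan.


Sort jobs in decreasing order (LPT): [13, 10, 8, 3, 3]
Assign each job to the least loaded machine:
  Machine 1: jobs [13, 3, 3], load = 19
  Machine 2: jobs [10, 8], load = 18
Makespan = max load = 19

19


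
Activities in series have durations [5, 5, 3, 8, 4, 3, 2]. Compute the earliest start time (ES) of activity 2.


Activity 2 starts after activities 1 through 1 complete.
Predecessor durations: [5]
ES = 5 = 5

5


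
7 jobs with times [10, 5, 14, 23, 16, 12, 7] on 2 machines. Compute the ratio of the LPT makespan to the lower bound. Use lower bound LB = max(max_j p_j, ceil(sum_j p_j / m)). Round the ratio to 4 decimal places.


LPT order: [23, 16, 14, 12, 10, 7, 5]
Machine loads after assignment: [42, 45]
LPT makespan = 45
Lower bound = max(max_job, ceil(total/2)) = max(23, 44) = 44
Ratio = 45 / 44 = 1.0227

1.0227


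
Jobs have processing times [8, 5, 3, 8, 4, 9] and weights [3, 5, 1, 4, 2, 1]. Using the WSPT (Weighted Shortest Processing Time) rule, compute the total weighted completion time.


Compute p/w ratios and sort ascending (WSPT): [(5, 5), (8, 4), (4, 2), (8, 3), (3, 1), (9, 1)]
Compute weighted completion times:
  Job (p=5,w=5): C=5, w*C=5*5=25
  Job (p=8,w=4): C=13, w*C=4*13=52
  Job (p=4,w=2): C=17, w*C=2*17=34
  Job (p=8,w=3): C=25, w*C=3*25=75
  Job (p=3,w=1): C=28, w*C=1*28=28
  Job (p=9,w=1): C=37, w*C=1*37=37
Total weighted completion time = 251

251


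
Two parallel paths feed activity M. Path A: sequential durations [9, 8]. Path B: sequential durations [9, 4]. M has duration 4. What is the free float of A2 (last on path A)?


ES(A2) = sum of predecessors on chain A = 9
EF(A2) = ES + duration = 9 + 8 = 17
Successor of A2 is M. ES(M) = max(sum(A), sum(B)) = max(17, 13) = 17
Free float = ES(successor) - EF(current) = 17 - 17 = 0

0


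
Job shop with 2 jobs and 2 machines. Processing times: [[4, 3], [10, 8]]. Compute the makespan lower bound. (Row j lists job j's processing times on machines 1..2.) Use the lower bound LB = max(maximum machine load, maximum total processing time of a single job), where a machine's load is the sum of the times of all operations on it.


Machine loads:
  Machine 1: 4 + 10 = 14
  Machine 2: 3 + 8 = 11
Max machine load = 14
Job totals:
  Job 1: 7
  Job 2: 18
Max job total = 18
Lower bound = max(14, 18) = 18

18


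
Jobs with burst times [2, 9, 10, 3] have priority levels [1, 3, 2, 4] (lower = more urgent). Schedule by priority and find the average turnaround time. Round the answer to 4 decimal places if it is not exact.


Sort by priority (ascending = highest first):
Order: [(1, 2), (2, 10), (3, 9), (4, 3)]
Completion times:
  Priority 1, burst=2, C=2
  Priority 2, burst=10, C=12
  Priority 3, burst=9, C=21
  Priority 4, burst=3, C=24
Average turnaround = 59/4 = 14.75

14.75


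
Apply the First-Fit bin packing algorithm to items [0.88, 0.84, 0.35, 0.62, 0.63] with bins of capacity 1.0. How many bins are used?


Place items sequentially using First-Fit:
  Item 0.88 -> new Bin 1
  Item 0.84 -> new Bin 2
  Item 0.35 -> new Bin 3
  Item 0.62 -> Bin 3 (now 0.97)
  Item 0.63 -> new Bin 4
Total bins used = 4

4


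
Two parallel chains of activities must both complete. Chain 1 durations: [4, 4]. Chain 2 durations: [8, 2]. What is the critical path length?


Path A total = 4 + 4 = 8
Path B total = 8 + 2 = 10
Critical path = longest path = max(8, 10) = 10

10


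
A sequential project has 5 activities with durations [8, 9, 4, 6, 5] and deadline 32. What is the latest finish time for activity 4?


LF(activity 4) = deadline - sum of successor durations
Successors: activities 5 through 5 with durations [5]
Sum of successor durations = 5
LF = 32 - 5 = 27

27


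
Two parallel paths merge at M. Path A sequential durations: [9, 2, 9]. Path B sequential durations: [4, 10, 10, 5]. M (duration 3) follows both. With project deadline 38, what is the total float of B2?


Forward pass: ES(B2) = sum of predecessors on chain B = 4
EF = ES + duration = 4 + 10 = 14
Backward pass: LF(M) = deadline = 38; LS(M) = 38 - 3 = 35
LF(B2) = LS(M) - sum(successors on chain B) = 35 - 15 = 20
LS = LF - duration = 20 - 10 = 10
Total float = LS - ES = 10 - 4 = 6

6


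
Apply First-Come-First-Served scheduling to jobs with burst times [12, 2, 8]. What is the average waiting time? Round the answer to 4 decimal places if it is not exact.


FCFS order (as given): [12, 2, 8]
Waiting times:
  Job 1: wait = 0
  Job 2: wait = 12
  Job 3: wait = 14
Sum of waiting times = 26
Average waiting time = 26/3 = 8.6667

8.6667


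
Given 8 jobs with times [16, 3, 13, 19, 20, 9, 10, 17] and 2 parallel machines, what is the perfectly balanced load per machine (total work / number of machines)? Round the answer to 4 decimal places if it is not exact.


Total processing time = 16 + 3 + 13 + 19 + 20 + 9 + 10 + 17 = 107
Number of machines = 2
Ideal balanced load = 107 / 2 = 53.5

53.5


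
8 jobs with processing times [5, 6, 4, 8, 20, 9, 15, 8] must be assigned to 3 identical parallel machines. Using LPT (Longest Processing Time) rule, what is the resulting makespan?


Sort jobs in decreasing order (LPT): [20, 15, 9, 8, 8, 6, 5, 4]
Assign each job to the least loaded machine:
  Machine 1: jobs [20, 5], load = 25
  Machine 2: jobs [15, 8, 4], load = 27
  Machine 3: jobs [9, 8, 6], load = 23
Makespan = max load = 27

27


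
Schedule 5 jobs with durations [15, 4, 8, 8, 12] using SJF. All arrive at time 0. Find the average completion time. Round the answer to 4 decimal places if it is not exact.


SJF order (ascending): [4, 8, 8, 12, 15]
Completion times:
  Job 1: burst=4, C=4
  Job 2: burst=8, C=12
  Job 3: burst=8, C=20
  Job 4: burst=12, C=32
  Job 5: burst=15, C=47
Average completion = 115/5 = 23.0

23.0


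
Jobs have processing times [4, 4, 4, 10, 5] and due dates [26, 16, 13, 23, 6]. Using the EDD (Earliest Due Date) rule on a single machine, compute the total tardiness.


Sort by due date (EDD order): [(5, 6), (4, 13), (4, 16), (10, 23), (4, 26)]
Compute completion times and tardiness:
  Job 1: p=5, d=6, C=5, tardiness=max(0,5-6)=0
  Job 2: p=4, d=13, C=9, tardiness=max(0,9-13)=0
  Job 3: p=4, d=16, C=13, tardiness=max(0,13-16)=0
  Job 4: p=10, d=23, C=23, tardiness=max(0,23-23)=0
  Job 5: p=4, d=26, C=27, tardiness=max(0,27-26)=1
Total tardiness = 1

1


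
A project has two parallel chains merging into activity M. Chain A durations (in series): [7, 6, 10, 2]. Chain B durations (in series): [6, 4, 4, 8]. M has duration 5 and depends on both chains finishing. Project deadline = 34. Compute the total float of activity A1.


Forward pass: ES(A1) = sum of predecessors on chain A = 0
EF = ES + duration = 0 + 7 = 7
Backward pass: LF(M) = deadline = 34; LS(M) = 34 - 5 = 29
LF(A1) = LS(M) - sum(successors on chain A) = 29 - 18 = 11
LS = LF - duration = 11 - 7 = 4
Total float = LS - ES = 4 - 0 = 4

4


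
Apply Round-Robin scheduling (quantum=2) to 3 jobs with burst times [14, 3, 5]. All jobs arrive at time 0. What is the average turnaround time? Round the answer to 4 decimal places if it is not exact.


Time quantum = 2
Execution trace:
  J1 runs 2 units, time = 2
  J2 runs 2 units, time = 4
  J3 runs 2 units, time = 6
  J1 runs 2 units, time = 8
  J2 runs 1 units, time = 9
  J3 runs 2 units, time = 11
  J1 runs 2 units, time = 13
  J3 runs 1 units, time = 14
  J1 runs 2 units, time = 16
  J1 runs 2 units, time = 18
  J1 runs 2 units, time = 20
  J1 runs 2 units, time = 22
Finish times: [22, 9, 14]
Average turnaround = 45/3 = 15.0

15.0


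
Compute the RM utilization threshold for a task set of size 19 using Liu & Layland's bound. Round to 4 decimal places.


Compute 2^(1/19) = 1.0371550444
Subtract 1: 1.0371550444 - 1 = 0.0371550444
Multiply by n: 19 * 0.0371550444 = 0.7059458436
Round to 4 dp: 0.7059

0.7059


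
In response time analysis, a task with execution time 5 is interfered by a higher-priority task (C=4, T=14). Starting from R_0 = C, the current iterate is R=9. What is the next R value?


R_next = C + ceil(R_prev / T_hp) * C_hp
ceil(9 / 14) = ceil(0.6429) = 1
Interference = 1 * 4 = 4
R_next = 5 + 4 = 9
R_next = R_prev, so the iteration has converged (response time = 9).

9


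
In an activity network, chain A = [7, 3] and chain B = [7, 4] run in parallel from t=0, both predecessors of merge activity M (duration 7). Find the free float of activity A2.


ES(A2) = sum of predecessors on chain A = 7
EF(A2) = ES + duration = 7 + 3 = 10
Successor of A2 is M. ES(M) = max(sum(A), sum(B)) = max(10, 11) = 11
Free float = ES(successor) - EF(current) = 11 - 10 = 1

1


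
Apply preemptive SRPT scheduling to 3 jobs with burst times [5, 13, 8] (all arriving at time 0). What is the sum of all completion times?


Since all jobs arrive at t=0, SRPT equals SPT ordering.
SPT order: [5, 8, 13]
Completion times:
  Job 1: p=5, C=5
  Job 2: p=8, C=13
  Job 3: p=13, C=26
Total completion time = 5 + 13 + 26 = 44

44


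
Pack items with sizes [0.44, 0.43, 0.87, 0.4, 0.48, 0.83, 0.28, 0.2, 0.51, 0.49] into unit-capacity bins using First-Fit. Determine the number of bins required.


Place items sequentially using First-Fit:
  Item 0.44 -> new Bin 1
  Item 0.43 -> Bin 1 (now 0.87)
  Item 0.87 -> new Bin 2
  Item 0.4 -> new Bin 3
  Item 0.48 -> Bin 3 (now 0.88)
  Item 0.83 -> new Bin 4
  Item 0.28 -> new Bin 5
  Item 0.2 -> Bin 5 (now 0.48)
  Item 0.51 -> Bin 5 (now 0.99)
  Item 0.49 -> new Bin 6
Total bins used = 6

6


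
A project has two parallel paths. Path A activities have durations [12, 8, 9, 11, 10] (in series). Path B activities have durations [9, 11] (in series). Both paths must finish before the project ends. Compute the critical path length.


Path A total = 12 + 8 + 9 + 11 + 10 = 50
Path B total = 9 + 11 = 20
Critical path = longest path = max(50, 20) = 50

50


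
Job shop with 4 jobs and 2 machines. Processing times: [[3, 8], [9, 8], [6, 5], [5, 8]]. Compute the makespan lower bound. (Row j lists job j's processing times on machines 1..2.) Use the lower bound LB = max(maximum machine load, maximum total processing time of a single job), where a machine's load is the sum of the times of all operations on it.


Machine loads:
  Machine 1: 3 + 9 + 6 + 5 = 23
  Machine 2: 8 + 8 + 5 + 8 = 29
Max machine load = 29
Job totals:
  Job 1: 11
  Job 2: 17
  Job 3: 11
  Job 4: 13
Max job total = 17
Lower bound = max(29, 17) = 29

29


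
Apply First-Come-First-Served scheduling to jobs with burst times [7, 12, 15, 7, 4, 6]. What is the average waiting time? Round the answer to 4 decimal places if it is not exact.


FCFS order (as given): [7, 12, 15, 7, 4, 6]
Waiting times:
  Job 1: wait = 0
  Job 2: wait = 7
  Job 3: wait = 19
  Job 4: wait = 34
  Job 5: wait = 41
  Job 6: wait = 45
Sum of waiting times = 146
Average waiting time = 146/6 = 24.3333

24.3333


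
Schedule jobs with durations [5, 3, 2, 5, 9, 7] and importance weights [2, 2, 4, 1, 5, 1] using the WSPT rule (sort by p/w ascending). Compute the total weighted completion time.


Compute p/w ratios and sort ascending (WSPT): [(2, 4), (3, 2), (9, 5), (5, 2), (5, 1), (7, 1)]
Compute weighted completion times:
  Job (p=2,w=4): C=2, w*C=4*2=8
  Job (p=3,w=2): C=5, w*C=2*5=10
  Job (p=9,w=5): C=14, w*C=5*14=70
  Job (p=5,w=2): C=19, w*C=2*19=38
  Job (p=5,w=1): C=24, w*C=1*24=24
  Job (p=7,w=1): C=31, w*C=1*31=31
Total weighted completion time = 181

181


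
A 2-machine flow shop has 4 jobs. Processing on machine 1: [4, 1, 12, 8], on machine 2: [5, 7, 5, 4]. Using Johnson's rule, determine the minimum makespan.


Apply Johnson's rule:
  Group 1 (a <= b): [(2, 1, 7), (1, 4, 5)]
  Group 2 (a > b): [(3, 12, 5), (4, 8, 4)]
Optimal job order: [2, 1, 3, 4]
Schedule:
  Job 2: M1 done at 1, M2 done at 8
  Job 1: M1 done at 5, M2 done at 13
  Job 3: M1 done at 17, M2 done at 22
  Job 4: M1 done at 25, M2 done at 29
Makespan = 29

29


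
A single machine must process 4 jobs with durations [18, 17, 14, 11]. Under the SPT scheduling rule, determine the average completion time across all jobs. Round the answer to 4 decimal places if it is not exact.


Sort jobs by processing time (SPT order): [11, 14, 17, 18]
Compute completion times sequentially:
  Job 1: processing = 11, completes at 11
  Job 2: processing = 14, completes at 25
  Job 3: processing = 17, completes at 42
  Job 4: processing = 18, completes at 60
Sum of completion times = 138
Average completion time = 138/4 = 34.5

34.5


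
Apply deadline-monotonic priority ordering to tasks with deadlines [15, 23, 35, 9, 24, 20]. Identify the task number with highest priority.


Sort tasks by relative deadline (ascending):
  Task 4: deadline = 9
  Task 1: deadline = 15
  Task 6: deadline = 20
  Task 2: deadline = 23
  Task 5: deadline = 24
  Task 3: deadline = 35
Priority order (highest first): [4, 1, 6, 2, 5, 3]
Highest priority task = 4

4


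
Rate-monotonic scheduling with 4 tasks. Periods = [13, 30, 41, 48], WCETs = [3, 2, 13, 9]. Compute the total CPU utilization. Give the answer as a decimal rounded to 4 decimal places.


Compute individual utilizations (exact fractions):
  Task 1: C/T = 3/13 (approx. 0.2308)
  Task 2: C/T = 2/30 = 1/15 (approx. 0.0667)
  Task 3: C/T = 13/41 (approx. 0.3171)
  Task 4: C/T = 9/48 = 3/16 (approx. 0.1875)
Total utilization U = 3/13 + 1/15 + 13/41 + 3/16 = 102593/127920
Rounded to 4 decimal places: U = 0.8020
RM (Liu & Layland) bound for 4 tasks = 0.756828; compare with U = 102593/127920 (approx. 0.802009)
bound < U <= 1, so the RM sufficient condition is not met (inconclusive; an exact test such as response-time analysis is needed).

0.8020


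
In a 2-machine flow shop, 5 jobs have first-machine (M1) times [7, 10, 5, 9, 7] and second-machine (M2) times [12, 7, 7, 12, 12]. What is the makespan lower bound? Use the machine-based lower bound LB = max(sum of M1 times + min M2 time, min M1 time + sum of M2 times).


LB1 = sum(M1 times) + min(M2 times) = 38 + 7 = 45
LB2 = min(M1 times) + sum(M2 times) = 5 + 50 = 55
Lower bound = max(LB1, LB2) = max(45, 55) = 55

55


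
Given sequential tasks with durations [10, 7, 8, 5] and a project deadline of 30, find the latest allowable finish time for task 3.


LF(activity 3) = deadline - sum of successor durations
Successors: activities 4 through 4 with durations [5]
Sum of successor durations = 5
LF = 30 - 5 = 25

25


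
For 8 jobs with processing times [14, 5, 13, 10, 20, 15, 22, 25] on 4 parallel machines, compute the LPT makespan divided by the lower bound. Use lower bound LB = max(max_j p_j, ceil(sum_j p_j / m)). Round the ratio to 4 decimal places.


LPT order: [25, 22, 20, 15, 14, 13, 10, 5]
Machine loads after assignment: [30, 32, 33, 29]
LPT makespan = 33
Lower bound = max(max_job, ceil(total/4)) = max(25, 31) = 31
Ratio = 33 / 31 = 1.0645

1.0645


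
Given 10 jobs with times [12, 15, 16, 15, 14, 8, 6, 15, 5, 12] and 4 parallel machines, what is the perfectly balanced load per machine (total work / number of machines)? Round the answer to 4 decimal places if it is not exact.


Total processing time = 12 + 15 + 16 + 15 + 14 + 8 + 6 + 15 + 5 + 12 = 118
Number of machines = 4
Ideal balanced load = 118 / 4 = 29.5

29.5


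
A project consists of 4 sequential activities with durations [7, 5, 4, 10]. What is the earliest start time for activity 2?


Activity 2 starts after activities 1 through 1 complete.
Predecessor durations: [7]
ES = 7 = 7

7


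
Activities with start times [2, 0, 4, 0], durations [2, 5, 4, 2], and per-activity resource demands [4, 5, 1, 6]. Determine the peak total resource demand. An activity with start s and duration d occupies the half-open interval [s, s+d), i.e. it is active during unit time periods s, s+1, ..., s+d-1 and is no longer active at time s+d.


Each activity i is active on [start_i, start_i + duration_i).
Compute total resource usage per time slot:
  t=0: active resources = [5, 6], total = 11
  t=1: active resources = [5, 6], total = 11
  t=2: active resources = [4, 5], total = 9
  t=3: active resources = [4, 5], total = 9
  t=4: active resources = [5, 1], total = 6
  t=5: active resources = [1], total = 1
  t=6: active resources = [1], total = 1
  t=7: active resources = [1], total = 1
Peak resource demand = 11

11


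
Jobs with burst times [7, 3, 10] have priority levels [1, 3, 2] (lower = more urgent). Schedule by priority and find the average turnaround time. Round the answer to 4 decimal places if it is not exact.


Sort by priority (ascending = highest first):
Order: [(1, 7), (2, 10), (3, 3)]
Completion times:
  Priority 1, burst=7, C=7
  Priority 2, burst=10, C=17
  Priority 3, burst=3, C=20
Average turnaround = 44/3 = 14.6667

14.6667


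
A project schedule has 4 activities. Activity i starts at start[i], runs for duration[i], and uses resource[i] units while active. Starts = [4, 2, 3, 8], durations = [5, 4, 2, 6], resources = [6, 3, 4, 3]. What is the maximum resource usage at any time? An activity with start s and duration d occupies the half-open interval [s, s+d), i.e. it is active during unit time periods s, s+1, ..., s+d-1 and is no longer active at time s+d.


Each activity i is active on [start_i, start_i + duration_i).
Compute total resource usage per time slot:
  t=0: active resources = [], total = 0
  t=1: active resources = [], total = 0
  t=2: active resources = [3], total = 3
  t=3: active resources = [3, 4], total = 7
  t=4: active resources = [6, 3, 4], total = 13
  t=5: active resources = [6, 3], total = 9
  t=6: active resources = [6], total = 6
  t=7: active resources = [6], total = 6
  t=8: active resources = [6, 3], total = 9
  t=9: active resources = [3], total = 3
  t=10: active resources = [3], total = 3
  t=11: active resources = [3], total = 3
  t=12: active resources = [3], total = 3
  t=13: active resources = [3], total = 3
Peak resource demand = 13

13


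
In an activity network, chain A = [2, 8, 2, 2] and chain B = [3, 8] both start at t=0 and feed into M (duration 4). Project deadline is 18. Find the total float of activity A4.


Forward pass: ES(A4) = sum of predecessors on chain A = 12
EF = ES + duration = 12 + 2 = 14
Backward pass: LF(M) = deadline = 18; LS(M) = 18 - 4 = 14
LF(A4) = LS(M) - sum(successors on chain A) = 14 - 0 = 14
LS = LF - duration = 14 - 2 = 12
Total float = LS - ES = 12 - 12 = 0

0


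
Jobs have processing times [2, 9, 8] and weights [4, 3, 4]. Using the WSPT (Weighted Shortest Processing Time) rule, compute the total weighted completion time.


Compute p/w ratios and sort ascending (WSPT): [(2, 4), (8, 4), (9, 3)]
Compute weighted completion times:
  Job (p=2,w=4): C=2, w*C=4*2=8
  Job (p=8,w=4): C=10, w*C=4*10=40
  Job (p=9,w=3): C=19, w*C=3*19=57
Total weighted completion time = 105

105


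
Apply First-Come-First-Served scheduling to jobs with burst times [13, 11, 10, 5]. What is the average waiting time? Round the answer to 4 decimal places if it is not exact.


FCFS order (as given): [13, 11, 10, 5]
Waiting times:
  Job 1: wait = 0
  Job 2: wait = 13
  Job 3: wait = 24
  Job 4: wait = 34
Sum of waiting times = 71
Average waiting time = 71/4 = 17.75

17.75


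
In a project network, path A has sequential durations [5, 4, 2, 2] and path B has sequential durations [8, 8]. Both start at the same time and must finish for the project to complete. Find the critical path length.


Path A total = 5 + 4 + 2 + 2 = 13
Path B total = 8 + 8 = 16
Critical path = longest path = max(13, 16) = 16

16


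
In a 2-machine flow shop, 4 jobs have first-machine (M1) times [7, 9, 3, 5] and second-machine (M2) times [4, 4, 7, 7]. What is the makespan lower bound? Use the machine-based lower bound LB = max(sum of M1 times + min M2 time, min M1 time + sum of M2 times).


LB1 = sum(M1 times) + min(M2 times) = 24 + 4 = 28
LB2 = min(M1 times) + sum(M2 times) = 3 + 22 = 25
Lower bound = max(LB1, LB2) = max(28, 25) = 28

28


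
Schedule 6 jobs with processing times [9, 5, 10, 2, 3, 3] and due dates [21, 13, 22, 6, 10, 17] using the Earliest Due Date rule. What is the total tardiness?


Sort by due date (EDD order): [(2, 6), (3, 10), (5, 13), (3, 17), (9, 21), (10, 22)]
Compute completion times and tardiness:
  Job 1: p=2, d=6, C=2, tardiness=max(0,2-6)=0
  Job 2: p=3, d=10, C=5, tardiness=max(0,5-10)=0
  Job 3: p=5, d=13, C=10, tardiness=max(0,10-13)=0
  Job 4: p=3, d=17, C=13, tardiness=max(0,13-17)=0
  Job 5: p=9, d=21, C=22, tardiness=max(0,22-21)=1
  Job 6: p=10, d=22, C=32, tardiness=max(0,32-22)=10
Total tardiness = 11

11


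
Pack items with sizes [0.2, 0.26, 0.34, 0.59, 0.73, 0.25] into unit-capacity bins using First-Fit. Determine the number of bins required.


Place items sequentially using First-Fit:
  Item 0.2 -> new Bin 1
  Item 0.26 -> Bin 1 (now 0.46)
  Item 0.34 -> Bin 1 (now 0.8)
  Item 0.59 -> new Bin 2
  Item 0.73 -> new Bin 3
  Item 0.25 -> Bin 2 (now 0.84)
Total bins used = 3

3


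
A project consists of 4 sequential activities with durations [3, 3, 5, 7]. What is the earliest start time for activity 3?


Activity 3 starts after activities 1 through 2 complete.
Predecessor durations: [3, 3]
ES = 3 + 3 = 6

6


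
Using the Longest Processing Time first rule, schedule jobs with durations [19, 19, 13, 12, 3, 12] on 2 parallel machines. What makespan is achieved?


Sort jobs in decreasing order (LPT): [19, 19, 13, 12, 12, 3]
Assign each job to the least loaded machine:
  Machine 1: jobs [19, 13, 3], load = 35
  Machine 2: jobs [19, 12, 12], load = 43
Makespan = max load = 43

43


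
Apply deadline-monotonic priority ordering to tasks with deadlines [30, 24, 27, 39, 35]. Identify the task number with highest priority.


Sort tasks by relative deadline (ascending):
  Task 2: deadline = 24
  Task 3: deadline = 27
  Task 1: deadline = 30
  Task 5: deadline = 35
  Task 4: deadline = 39
Priority order (highest first): [2, 3, 1, 5, 4]
Highest priority task = 2

2


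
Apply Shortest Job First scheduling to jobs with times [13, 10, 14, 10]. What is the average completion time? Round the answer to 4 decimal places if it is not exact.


SJF order (ascending): [10, 10, 13, 14]
Completion times:
  Job 1: burst=10, C=10
  Job 2: burst=10, C=20
  Job 3: burst=13, C=33
  Job 4: burst=14, C=47
Average completion = 110/4 = 27.5

27.5
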